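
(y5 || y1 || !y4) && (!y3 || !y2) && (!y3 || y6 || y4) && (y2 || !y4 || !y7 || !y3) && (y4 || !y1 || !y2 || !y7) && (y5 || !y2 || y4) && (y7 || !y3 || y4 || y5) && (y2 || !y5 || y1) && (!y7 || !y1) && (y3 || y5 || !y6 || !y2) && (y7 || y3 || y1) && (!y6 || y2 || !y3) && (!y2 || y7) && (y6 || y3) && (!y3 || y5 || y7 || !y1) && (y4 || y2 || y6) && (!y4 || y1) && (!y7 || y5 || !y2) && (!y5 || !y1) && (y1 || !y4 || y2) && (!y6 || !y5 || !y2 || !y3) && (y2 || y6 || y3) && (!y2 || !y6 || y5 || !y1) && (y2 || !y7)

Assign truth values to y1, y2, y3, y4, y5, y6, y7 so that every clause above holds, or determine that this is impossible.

y1 ↦ true; y2 ↦ false; y3 ↦ false; y4 ↦ false; y5 ↦ false; y6 ↦ true; y7 ↦ false

Case y3 = false:
(y6) alone gives y6 = true.
Case y7 = false:
(y1) alone gives y1 = true.
(!y2) alone gives y2 = false.
(!y5) alone gives y5 = false.
No clause remains; y4 is free.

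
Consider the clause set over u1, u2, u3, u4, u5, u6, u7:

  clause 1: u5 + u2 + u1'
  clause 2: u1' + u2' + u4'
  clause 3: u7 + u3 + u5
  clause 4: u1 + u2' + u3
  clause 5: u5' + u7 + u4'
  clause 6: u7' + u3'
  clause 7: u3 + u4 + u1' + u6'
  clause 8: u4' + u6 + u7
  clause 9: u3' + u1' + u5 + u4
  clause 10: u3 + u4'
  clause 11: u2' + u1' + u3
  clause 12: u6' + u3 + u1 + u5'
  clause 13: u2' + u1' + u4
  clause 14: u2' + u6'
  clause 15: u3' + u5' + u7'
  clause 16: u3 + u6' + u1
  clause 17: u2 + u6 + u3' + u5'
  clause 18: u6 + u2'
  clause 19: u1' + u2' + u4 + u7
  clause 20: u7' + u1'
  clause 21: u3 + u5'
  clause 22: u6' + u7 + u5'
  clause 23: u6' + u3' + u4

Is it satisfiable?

Try u7 = 0.
Try u3 = 1.
Try u5 = 0.
Try u2 = 0.
Unit clause (u1') forces u1 = 0.
Try u4 = 0.
Unit clause (u6') forces u6 = 0.
Every clause now holds.
A satisfying assignment: u1 ↦ 0,  u2 ↦ 0,  u3 ↦ 1,  u4 ↦ 0,  u5 ↦ 0,  u6 ↦ 0,  u7 ↦ 0.

Satisfiable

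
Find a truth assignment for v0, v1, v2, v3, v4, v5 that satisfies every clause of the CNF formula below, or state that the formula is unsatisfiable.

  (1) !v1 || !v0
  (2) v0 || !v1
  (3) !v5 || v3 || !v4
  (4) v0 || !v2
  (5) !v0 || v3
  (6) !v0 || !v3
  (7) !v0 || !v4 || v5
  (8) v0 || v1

Try v1 = false.
The clause (v0) is unit, so v0 = true.
The clause (v3) is unit, so v3 = true.
That conflicts with the unit clause (!v3).
Undo v1 and try v1 = true.
The clause (!v0) is unit, so v0 = false.
That conflicts with the unit clause (v0).
Neither v1 = true nor v1 = false works.

UNSATISFIABLE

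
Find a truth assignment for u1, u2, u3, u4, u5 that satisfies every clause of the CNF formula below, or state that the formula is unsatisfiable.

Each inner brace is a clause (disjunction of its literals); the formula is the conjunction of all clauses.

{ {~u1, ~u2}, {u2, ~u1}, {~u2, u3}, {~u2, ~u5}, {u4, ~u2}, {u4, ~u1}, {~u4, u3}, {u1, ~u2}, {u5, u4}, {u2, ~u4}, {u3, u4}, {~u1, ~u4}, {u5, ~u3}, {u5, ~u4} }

Try u1 = 0.
(~u2) alone gives u2 = 0.
(~u4) alone gives u4 = 0.
(u5) alone gives u5 = 1.
(u3) alone gives u3 = 1.
This assignment satisfies each clause.

u1=0,  u2=0,  u3=1,  u4=0,  u5=1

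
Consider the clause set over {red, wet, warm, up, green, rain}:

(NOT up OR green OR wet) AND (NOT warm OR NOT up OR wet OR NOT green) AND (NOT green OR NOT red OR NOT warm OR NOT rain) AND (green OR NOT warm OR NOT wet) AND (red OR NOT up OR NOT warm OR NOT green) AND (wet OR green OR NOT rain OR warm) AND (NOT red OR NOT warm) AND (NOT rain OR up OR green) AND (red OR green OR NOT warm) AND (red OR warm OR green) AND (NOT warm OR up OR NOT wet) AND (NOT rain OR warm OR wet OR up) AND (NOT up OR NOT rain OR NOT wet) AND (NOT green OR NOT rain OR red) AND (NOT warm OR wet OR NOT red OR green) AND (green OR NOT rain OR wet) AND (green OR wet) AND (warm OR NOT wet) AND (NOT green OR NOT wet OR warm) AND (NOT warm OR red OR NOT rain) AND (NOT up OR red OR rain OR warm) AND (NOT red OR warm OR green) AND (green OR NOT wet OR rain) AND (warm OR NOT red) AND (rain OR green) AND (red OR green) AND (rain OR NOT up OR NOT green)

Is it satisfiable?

Try red = false.
(green) alone gives green = true.
(NOT rain) alone gives rain = false.
(NOT up) alone gives up = false.
Try warm = true.
(NOT wet) alone gives wet = false.
This assignment satisfies each clause.
A satisfying assignment: red ↦ false; wet ↦ false; warm ↦ true; up ↦ false; green ↦ true; rain ↦ false.

Satisfiable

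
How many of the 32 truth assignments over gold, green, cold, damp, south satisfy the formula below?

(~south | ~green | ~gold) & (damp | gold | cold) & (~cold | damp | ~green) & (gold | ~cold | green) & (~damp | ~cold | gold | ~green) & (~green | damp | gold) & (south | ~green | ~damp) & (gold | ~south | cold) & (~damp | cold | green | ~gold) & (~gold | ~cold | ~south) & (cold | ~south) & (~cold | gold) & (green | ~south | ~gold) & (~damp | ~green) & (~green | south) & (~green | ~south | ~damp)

There are 2^5 = 32 truth assignments over (gold, green, cold, damp, south).
Split on gold. With gold = 1, the clauses containing gold are satisfied and ~gold drops from the rest; 3 of the 2^4 = 16 assignments to the other variables satisfy what remains.
With gold = 0, by the same count on the reduced clause set, 1 assignment works.
Total: 3 + 1 = 4.

4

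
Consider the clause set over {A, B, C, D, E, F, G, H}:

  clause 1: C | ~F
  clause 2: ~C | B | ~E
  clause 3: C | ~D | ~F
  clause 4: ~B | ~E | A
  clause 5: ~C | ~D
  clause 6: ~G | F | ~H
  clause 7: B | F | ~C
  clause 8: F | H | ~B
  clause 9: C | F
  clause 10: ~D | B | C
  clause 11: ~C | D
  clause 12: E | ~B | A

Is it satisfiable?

No

Case C = 1:
Unit clause (~D) forces D = 0.
Now (D) is unsatisfied and unit — conflict.
Undo C and try C = 0.
Unit clause (~F) forces F = 0.
Now (F) is unsatisfied and unit — conflict.
Neither C = 1 nor C = 0 works.
No assignment satisfies every clause.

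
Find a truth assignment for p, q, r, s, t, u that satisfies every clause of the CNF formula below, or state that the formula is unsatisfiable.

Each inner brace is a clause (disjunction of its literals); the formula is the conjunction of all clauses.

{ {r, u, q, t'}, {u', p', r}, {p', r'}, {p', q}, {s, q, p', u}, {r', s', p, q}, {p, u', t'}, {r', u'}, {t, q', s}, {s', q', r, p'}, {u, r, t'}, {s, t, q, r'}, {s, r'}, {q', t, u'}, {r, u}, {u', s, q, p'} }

p ↦ 0, q ↦ 1, r ↦ 1, s ↦ 1, t ↦ 0, u ↦ 0

Branch on p: set p = 0.
Branch on u: set u = 0.
From the singleton clause (r), r = 1.
From the singleton clause (s), s = 1.
From the singleton clause (q), q = 1.
Every clause is now satisfied; t is unconstrained.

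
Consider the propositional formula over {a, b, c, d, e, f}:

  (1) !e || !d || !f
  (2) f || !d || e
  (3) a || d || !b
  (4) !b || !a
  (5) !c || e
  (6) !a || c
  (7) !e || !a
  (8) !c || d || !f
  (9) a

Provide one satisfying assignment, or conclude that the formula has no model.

UNSATISFIABLE

(a) alone gives a = true.
(!b) alone gives b = false.
(c) alone gives c = true.
(e) alone gives e = true.
But (!e) is also a unit clause — contradiction.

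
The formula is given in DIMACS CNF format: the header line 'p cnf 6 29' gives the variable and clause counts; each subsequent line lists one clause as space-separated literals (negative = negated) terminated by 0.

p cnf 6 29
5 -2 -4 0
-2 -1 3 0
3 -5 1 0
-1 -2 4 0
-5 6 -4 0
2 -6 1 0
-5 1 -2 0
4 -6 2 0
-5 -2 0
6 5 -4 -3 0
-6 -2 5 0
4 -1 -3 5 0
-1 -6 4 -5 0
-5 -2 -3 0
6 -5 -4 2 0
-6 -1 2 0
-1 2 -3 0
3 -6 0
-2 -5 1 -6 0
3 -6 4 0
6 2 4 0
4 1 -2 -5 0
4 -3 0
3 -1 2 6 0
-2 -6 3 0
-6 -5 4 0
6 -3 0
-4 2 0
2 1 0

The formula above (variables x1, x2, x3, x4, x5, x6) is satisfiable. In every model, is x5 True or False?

False

Suppose x5 = True.
(¬x2) alone gives x2 = False.
(¬x4) alone gives x4 = False.
(¬x6) alone gives x6 = False.
Now (x6) is unsatisfied and unit — conflict.
So every satisfying assignment has x5 = False.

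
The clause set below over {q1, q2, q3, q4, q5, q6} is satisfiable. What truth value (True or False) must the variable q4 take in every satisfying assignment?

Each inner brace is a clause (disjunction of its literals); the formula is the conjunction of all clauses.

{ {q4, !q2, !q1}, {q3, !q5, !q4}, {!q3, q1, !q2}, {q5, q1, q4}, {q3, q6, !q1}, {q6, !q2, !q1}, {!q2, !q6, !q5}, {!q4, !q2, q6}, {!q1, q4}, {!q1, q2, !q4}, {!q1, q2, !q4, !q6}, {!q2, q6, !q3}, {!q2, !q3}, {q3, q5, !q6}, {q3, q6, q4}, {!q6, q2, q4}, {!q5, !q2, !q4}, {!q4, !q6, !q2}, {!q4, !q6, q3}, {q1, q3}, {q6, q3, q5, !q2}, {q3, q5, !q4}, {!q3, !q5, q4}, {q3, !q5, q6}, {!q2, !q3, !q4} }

True

Suppose q4 = false.
From the singleton clause (!q1), q1 = false.
From the singleton clause (q5), q5 = true.
From the singleton clause (q3), q3 = true.
But (!q3) is also a unit clause — contradiction.
So every satisfying assignment has q4 = True.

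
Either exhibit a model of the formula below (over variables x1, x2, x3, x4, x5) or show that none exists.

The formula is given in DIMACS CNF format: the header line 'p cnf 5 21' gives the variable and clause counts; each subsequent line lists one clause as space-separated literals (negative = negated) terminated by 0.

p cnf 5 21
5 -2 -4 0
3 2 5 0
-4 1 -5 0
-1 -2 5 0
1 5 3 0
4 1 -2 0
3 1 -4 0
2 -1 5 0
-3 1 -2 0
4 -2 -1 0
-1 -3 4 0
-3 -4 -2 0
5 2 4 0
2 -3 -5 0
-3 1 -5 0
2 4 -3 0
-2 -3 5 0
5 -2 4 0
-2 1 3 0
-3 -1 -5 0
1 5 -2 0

x1 ↦ False; x2 ↦ False; x3 ↦ False; x4 ↦ False; x5 ↦ True

Suppose x5 = True.
Suppose x4 = False.
Suppose x1 = False.
The clause (¬x2) is unit, so x2 = False.
The clause (¬x3) is unit, so x3 = False.
All clauses are satisfied.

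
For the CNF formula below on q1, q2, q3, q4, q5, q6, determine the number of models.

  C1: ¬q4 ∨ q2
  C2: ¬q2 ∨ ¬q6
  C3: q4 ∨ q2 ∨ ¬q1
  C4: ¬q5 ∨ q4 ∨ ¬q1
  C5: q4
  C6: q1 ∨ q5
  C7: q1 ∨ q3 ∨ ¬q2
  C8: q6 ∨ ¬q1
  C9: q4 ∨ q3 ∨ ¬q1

There are 2^6 = 64 truth assignments over (q1, q2, q3, q4, q5, q6).
Split on q4. With q4 = True, the clauses containing q4 are satisfied and ¬q4 drops from the rest; 1 of the 2^5 = 32 assignments to the other variables satisfy what remains.
With q4 = False, by the same count on the reduced clause set, 0 assignments work.
(One model: q1=F, q2=T, q3=T, q4=T, q5=T, q6=F.)
Total: 1 + 0 = 1.

1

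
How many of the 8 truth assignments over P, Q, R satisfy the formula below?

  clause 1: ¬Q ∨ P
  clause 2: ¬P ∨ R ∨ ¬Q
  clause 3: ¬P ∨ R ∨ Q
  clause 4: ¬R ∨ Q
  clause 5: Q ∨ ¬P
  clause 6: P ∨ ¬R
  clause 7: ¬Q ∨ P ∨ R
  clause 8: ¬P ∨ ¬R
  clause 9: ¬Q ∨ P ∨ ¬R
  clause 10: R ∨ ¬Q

There are 2^3 = 8 truth assignments over (P, Q, R).
Check each against the 10 clauses (columns in the order P, Q, R):
  F F F  ✓ satisfies all
  F F T  ✗ fails (¬R ∨ Q)
  F T F  ✗ fails (¬Q ∨ P)
  F T T  ✗ fails (¬Q ∨ P)
  T F F  ✗ fails (¬P ∨ R ∨ Q)
  T F T  ✗ fails (¬R ∨ Q)
  T T F  ✗ fails (¬P ∨ R ∨ ¬Q)
  T T T  ✗ fails (¬P ∨ ¬R)
1 of the 8 rows is a model.

1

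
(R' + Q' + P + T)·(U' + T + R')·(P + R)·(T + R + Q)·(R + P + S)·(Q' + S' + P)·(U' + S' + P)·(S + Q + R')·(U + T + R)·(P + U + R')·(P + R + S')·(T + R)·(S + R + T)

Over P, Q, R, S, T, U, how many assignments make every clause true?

There are 2^6 = 64 truth assignments over (P, Q, R, S, T, U).
Split on T. With T = 1, the clauses containing T are satisfied and T' drops from the rest; 15 of the 2^5 = 32 assignments to the other variables satisfy what remains.
With T = 0, by the same count on the reduced clause set, 3 assignments work.
(One model: P=F, Q=T, R=T, S=F, T=T, U=T.)
Total: 15 + 3 = 18.

18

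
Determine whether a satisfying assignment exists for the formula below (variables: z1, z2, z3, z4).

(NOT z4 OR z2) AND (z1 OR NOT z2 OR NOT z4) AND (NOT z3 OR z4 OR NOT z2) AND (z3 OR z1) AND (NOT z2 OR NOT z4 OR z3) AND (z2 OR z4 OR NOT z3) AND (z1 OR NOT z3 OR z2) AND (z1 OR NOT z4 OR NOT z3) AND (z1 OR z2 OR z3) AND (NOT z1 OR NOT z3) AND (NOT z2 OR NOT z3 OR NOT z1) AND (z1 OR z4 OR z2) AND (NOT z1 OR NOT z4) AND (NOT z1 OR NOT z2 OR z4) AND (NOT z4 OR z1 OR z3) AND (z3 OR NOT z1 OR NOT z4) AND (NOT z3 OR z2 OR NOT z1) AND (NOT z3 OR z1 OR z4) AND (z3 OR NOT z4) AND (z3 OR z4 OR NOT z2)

Branch on z4: set z4 = false.
Branch on z3: set z3 = false.
From the singleton clause (z1), z1 = true.
From the singleton clause (NOT z2), z2 = false.
All clauses are satisfied.
A satisfying assignment: z1: true, z2: false, z3: false, z4: false.

Yes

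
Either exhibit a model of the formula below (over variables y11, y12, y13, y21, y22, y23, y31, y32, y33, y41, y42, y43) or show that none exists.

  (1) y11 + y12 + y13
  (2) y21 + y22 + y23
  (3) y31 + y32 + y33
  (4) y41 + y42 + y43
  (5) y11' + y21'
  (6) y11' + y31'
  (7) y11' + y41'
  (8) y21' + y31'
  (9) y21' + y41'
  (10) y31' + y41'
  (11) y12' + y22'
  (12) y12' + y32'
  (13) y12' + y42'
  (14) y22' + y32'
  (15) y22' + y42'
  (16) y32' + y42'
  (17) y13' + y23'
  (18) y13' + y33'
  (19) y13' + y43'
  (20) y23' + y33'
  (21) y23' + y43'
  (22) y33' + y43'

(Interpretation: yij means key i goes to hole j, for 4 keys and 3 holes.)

UNSATISFIABLE

Suppose y11 = 0.
Suppose y12 = 1.
From the singleton clause (y22'), y22 = 0.
From the singleton clause (y32'), y32 = 0.
From the singleton clause (y42'), y42 = 0.
Suppose y21 = 1.
From the singleton clause (y31'), y31 = 0.
From the singleton clause (y33), y33 = 1.
From the singleton clause (y41'), y41 = 0.
From the singleton clause (y43), y43 = 1.
That conflicts with the unit clause (y43').
That branch fails; take y21 = 0 instead.
From the singleton clause (y23), y23 = 1.
From the singleton clause (y13'), y13 = 0.
From the singleton clause (y33'), y33 = 0.
From the singleton clause (y31), y31 = 1.
From the singleton clause (y41'), y41 = 0.
From the singleton clause (y43), y43 = 1.
That conflicts with the unit clause (y43').
Either choice for y21 ends in contradiction.
That branch fails; take y12 = 0 instead.
From the singleton clause (y13), y13 = 1.
From the singleton clause (y23'), y23 = 0.
From the singleton clause (y33'), y33 = 0.
From the singleton clause (y43'), y43 = 0.
Suppose y21 = 1.
From the singleton clause (y31'), y31 = 0.
From the singleton clause (y32), y32 = 1.
From the singleton clause (y41'), y41 = 0.
From the singleton clause (y42), y42 = 1.
That conflicts with the unit clause (y42').
That branch fails; take y21 = 0 instead.
From the singleton clause (y22), y22 = 1.
From the singleton clause (y32'), y32 = 0.
From the singleton clause (y31), y31 = 1.
From the singleton clause (y41'), y41 = 0.
From the singleton clause (y42), y42 = 1.
That conflicts with the unit clause (y42').
Either choice for y21 ends in contradiction.
Either choice for y12 ends in contradiction.
That branch fails; take y11 = 1 instead.
From the singleton clause (y21'), y21 = 0.
From the singleton clause (y31'), y31 = 0.
From the singleton clause (y41'), y41 = 0.
Suppose y22 = 1.
From the singleton clause (y12'), y12 = 0.
From the singleton clause (y32'), y32 = 0.
From the singleton clause (y33), y33 = 1.
From the singleton clause (y42'), y42 = 0.
From the singleton clause (y43), y43 = 1.
That conflicts with the unit clause (y43').
That branch fails; take y22 = 0 instead.
From the singleton clause (y23), y23 = 1.
From the singleton clause (y13'), y13 = 0.
From the singleton clause (y33'), y33 = 0.
From the singleton clause (y32), y32 = 1.
From the singleton clause (y12'), y12 = 0.
From the singleton clause (y42'), y42 = 0.
From the singleton clause (y43), y43 = 1.
That conflicts with the unit clause (y43').
Either choice for y22 ends in contradiction.
Either choice for y11 ends in contradiction.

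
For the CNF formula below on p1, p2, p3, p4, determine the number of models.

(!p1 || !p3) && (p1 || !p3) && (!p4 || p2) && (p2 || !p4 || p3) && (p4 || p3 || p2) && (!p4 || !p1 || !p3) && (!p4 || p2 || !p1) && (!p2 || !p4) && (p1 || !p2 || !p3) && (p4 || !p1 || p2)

There are 2^4 = 16 truth assignments over (p1, p2, p3, p4).
Check each against the 10 clauses (columns in the order p1, p2, p3, p4):
  F F F F  ✗ fails (p4 || p3 || p2)
  F F F T  ✗ fails (!p4 || p2)
  F F T F  ✗ fails (p1 || !p3)
  F F T T  ✗ fails (p1 || !p3)
  F T F F  ✓ satisfies all
  F T F T  ✗ fails (!p2 || !p4)
  F T T F  ✗ fails (p1 || !p3)
  F T T T  ✗ fails (p1 || !p3)
  T F F F  ✗ fails (p4 || p3 || p2)
  T F F T  ✗ fails (!p4 || p2)
  T F T F  ✗ fails (!p1 || !p3)
  T F T T  ✗ fails (!p1 || !p3)
  T T F F  ✓ satisfies all
  T T F T  ✗ fails (!p2 || !p4)
  T T T F  ✗ fails (!p1 || !p3)
  T T T T  ✗ fails (!p1 || !p3)
2 of the 16 rows are models.

2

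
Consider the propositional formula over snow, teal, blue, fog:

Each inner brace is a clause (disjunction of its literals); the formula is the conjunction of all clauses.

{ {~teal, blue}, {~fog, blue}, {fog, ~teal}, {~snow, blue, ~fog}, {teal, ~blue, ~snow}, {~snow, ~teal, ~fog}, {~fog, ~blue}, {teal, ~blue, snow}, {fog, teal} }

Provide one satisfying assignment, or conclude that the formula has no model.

UNSATISFIABLE

Try teal = 0.
(fog) alone gives fog = 1.
(blue) alone gives blue = 1.
That conflicts with the unit clause (~blue).
So teal must be the other value — set teal = 1.
(blue) alone gives blue = 1.
(fog) alone gives fog = 1.
That conflicts with the unit clause (~fog).
Either choice for teal ends in contradiction.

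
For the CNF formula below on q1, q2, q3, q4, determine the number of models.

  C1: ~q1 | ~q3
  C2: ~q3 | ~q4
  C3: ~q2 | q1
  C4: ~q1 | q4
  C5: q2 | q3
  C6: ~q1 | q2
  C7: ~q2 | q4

There are 2^4 = 16 truth assignments over (q1, q2, q3, q4).
Check each against the 7 clauses (columns in the order q1, q2, q3, q4):
  F F F F  ✗ fails (q2 | q3)
  F F F T  ✗ fails (q2 | q3)
  F F T F  ✓ satisfies all
  F F T T  ✗ fails (~q3 | ~q4)
  F T F F  ✗ fails (~q2 | q1)
  F T F T  ✗ fails (~q2 | q1)
  F T T F  ✗ fails (~q2 | q1)
  F T T T  ✗ fails (~q3 | ~q4)
  T F F F  ✗ fails (~q1 | q4)
  T F F T  ✗ fails (q2 | q3)
  T F T F  ✗ fails (~q1 | ~q3)
  T F T T  ✗ fails (~q1 | ~q3)
  T T F F  ✗ fails (~q1 | q4)
  T T F T  ✓ satisfies all
  T T T F  ✗ fails (~q1 | ~q3)
  T T T T  ✗ fails (~q1 | ~q3)
2 of the 16 rows are models.

2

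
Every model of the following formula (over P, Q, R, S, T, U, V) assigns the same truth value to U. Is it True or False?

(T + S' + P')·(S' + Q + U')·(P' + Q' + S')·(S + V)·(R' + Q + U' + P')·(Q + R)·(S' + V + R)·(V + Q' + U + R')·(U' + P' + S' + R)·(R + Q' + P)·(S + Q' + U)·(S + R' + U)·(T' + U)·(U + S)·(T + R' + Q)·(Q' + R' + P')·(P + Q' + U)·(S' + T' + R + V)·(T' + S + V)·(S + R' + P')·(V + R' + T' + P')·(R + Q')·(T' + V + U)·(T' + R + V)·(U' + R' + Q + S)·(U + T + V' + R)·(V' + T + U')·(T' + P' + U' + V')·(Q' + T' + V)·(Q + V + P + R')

Suppose U = 0.
The clause (T') is unit, so T = 0.
The clause (S) is unit, so S = 1.
The clause (P') is unit, so P = 0.
The clause (Q') is unit, so Q = 0.
The clause (R) is unit, so R = 1.
But (R') is also a unit clause — contradiction.
So every satisfying assignment has U = True.

True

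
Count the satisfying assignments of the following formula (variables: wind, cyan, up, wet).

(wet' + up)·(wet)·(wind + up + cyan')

4

There are 2^4 = 16 truth assignments over (wind, cyan, up, wet).
Check each against the 3 clauses (columns in the order wind, cyan, up, wet):
  F F F F  ✗ fails (wet)
  F F F T  ✗ fails (wet' + up)
  F F T F  ✗ fails (wet)
  F F T T  ✓ satisfies all
  F T F F  ✗ fails (wet)
  F T F T  ✗ fails (wet' + up)
  F T T F  ✗ fails (wet)
  F T T T  ✓ satisfies all
  T F F F  ✗ fails (wet)
  T F F T  ✗ fails (wet' + up)
  T F T F  ✗ fails (wet)
  T F T T  ✓ satisfies all
  T T F F  ✗ fails (wet)
  T T F T  ✗ fails (wet' + up)
  T T T F  ✗ fails (wet)
  T T T T  ✓ satisfies all
4 of the 16 rows are models.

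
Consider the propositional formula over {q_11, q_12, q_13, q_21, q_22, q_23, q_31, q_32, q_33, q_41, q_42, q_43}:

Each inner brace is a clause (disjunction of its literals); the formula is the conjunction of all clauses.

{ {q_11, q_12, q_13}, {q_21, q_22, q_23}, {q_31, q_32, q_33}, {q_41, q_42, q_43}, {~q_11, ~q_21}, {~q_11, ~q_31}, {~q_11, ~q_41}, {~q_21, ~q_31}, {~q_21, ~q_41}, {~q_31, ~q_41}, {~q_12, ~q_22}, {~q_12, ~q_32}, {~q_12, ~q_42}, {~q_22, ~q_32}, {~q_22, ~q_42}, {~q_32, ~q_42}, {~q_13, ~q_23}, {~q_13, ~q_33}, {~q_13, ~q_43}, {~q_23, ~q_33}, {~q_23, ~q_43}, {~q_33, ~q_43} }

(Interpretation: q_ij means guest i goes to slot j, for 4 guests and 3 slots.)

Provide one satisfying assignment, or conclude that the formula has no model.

UNSATISFIABLE

Try q_11 = 0.
Try q_12 = 1.
From the singleton clause (~q_22), q_22 = 0.
From the singleton clause (~q_32), q_32 = 0.
From the singleton clause (~q_42), q_42 = 0.
Try q_21 = 1.
From the singleton clause (~q_31), q_31 = 0.
From the singleton clause (q_33), q_33 = 1.
From the singleton clause (~q_41), q_41 = 0.
From the singleton clause (q_43), q_43 = 1.
That conflicts with the unit clause (~q_43).
Backtrack on q_21: now try q_21 = 0.
From the singleton clause (q_23), q_23 = 1.
From the singleton clause (~q_13), q_13 = 0.
From the singleton clause (~q_33), q_33 = 0.
From the singleton clause (q_31), q_31 = 1.
From the singleton clause (~q_41), q_41 = 0.
From the singleton clause (q_43), q_43 = 1.
That conflicts with the unit clause (~q_43).
Either choice for q_21 ends in contradiction.
Backtrack on q_12: now try q_12 = 0.
From the singleton clause (q_13), q_13 = 1.
From the singleton clause (~q_23), q_23 = 0.
From the singleton clause (~q_33), q_33 = 0.
From the singleton clause (~q_43), q_43 = 0.
Try q_21 = 1.
From the singleton clause (~q_31), q_31 = 0.
From the singleton clause (q_32), q_32 = 1.
From the singleton clause (~q_41), q_41 = 0.
From the singleton clause (q_42), q_42 = 1.
That conflicts with the unit clause (~q_42).
Backtrack on q_21: now try q_21 = 0.
From the singleton clause (q_22), q_22 = 1.
From the singleton clause (~q_32), q_32 = 0.
From the singleton clause (q_31), q_31 = 1.
From the singleton clause (~q_41), q_41 = 0.
From the singleton clause (q_42), q_42 = 1.
That conflicts with the unit clause (~q_42).
Either choice for q_21 ends in contradiction.
Either choice for q_12 ends in contradiction.
Backtrack on q_11: now try q_11 = 1.
From the singleton clause (~q_21), q_21 = 0.
From the singleton clause (~q_31), q_31 = 0.
From the singleton clause (~q_41), q_41 = 0.
Try q_22 = 1.
From the singleton clause (~q_12), q_12 = 0.
From the singleton clause (~q_32), q_32 = 0.
From the singleton clause (q_33), q_33 = 1.
From the singleton clause (~q_42), q_42 = 0.
From the singleton clause (q_43), q_43 = 1.
That conflicts with the unit clause (~q_43).
Backtrack on q_22: now try q_22 = 0.
From the singleton clause (q_23), q_23 = 1.
From the singleton clause (~q_13), q_13 = 0.
From the singleton clause (~q_33), q_33 = 0.
From the singleton clause (q_32), q_32 = 1.
From the singleton clause (~q_12), q_12 = 0.
From the singleton clause (~q_42), q_42 = 0.
From the singleton clause (q_43), q_43 = 1.
That conflicts with the unit clause (~q_43).
Either choice for q_22 ends in contradiction.
Either choice for q_11 ends in contradiction.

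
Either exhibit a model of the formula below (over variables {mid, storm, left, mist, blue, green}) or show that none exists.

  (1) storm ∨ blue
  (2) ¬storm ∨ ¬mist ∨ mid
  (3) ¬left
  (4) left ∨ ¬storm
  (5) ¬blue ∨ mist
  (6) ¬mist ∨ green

From the singleton clause (¬left), left = False.
From the singleton clause (¬storm), storm = False.
From the singleton clause (blue), blue = True.
From the singleton clause (mist), mist = True.
From the singleton clause (green), green = True.
All clauses hold; mid can take either value.

mid ↦ True, storm ↦ False, left ↦ False, mist ↦ True, blue ↦ True, green ↦ True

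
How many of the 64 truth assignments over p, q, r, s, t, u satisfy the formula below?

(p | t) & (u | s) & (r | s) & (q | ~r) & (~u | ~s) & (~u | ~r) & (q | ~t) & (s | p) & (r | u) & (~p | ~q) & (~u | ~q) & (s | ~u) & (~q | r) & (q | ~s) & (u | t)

1

There are 2^6 = 64 truth assignments over (p, q, r, s, t, u).
Split on q. With q = 1, the clauses containing q are satisfied and ~q drops from the rest; 1 of the 2^5 = 32 assignments to the other variables satisfy what remains.
With q = 0, by the same count on the reduced clause set, 0 assignments work.
(One model: p=F, q=T, r=T, s=T, t=T, u=F.)
Total: 1 + 0 = 1.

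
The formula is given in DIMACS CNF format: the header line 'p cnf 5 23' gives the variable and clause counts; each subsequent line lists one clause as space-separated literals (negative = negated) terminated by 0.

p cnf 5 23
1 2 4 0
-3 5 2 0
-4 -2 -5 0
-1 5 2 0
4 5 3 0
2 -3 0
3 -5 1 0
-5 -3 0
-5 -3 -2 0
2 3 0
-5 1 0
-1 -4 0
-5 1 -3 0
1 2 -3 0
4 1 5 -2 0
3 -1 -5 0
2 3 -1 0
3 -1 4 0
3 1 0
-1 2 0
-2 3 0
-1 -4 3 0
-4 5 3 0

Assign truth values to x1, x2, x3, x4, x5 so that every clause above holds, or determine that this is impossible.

x1 ↦ False, x2 ↦ True, x3 ↦ True, x4 ↦ True, x5 ↦ False

Suppose x2 = True.
From the singleton clause (x3), x3 = True.
From the singleton clause (¬x5), x5 = False.
Suppose x1 = False.
From the singleton clause (x4), x4 = True.
This assignment satisfies each clause.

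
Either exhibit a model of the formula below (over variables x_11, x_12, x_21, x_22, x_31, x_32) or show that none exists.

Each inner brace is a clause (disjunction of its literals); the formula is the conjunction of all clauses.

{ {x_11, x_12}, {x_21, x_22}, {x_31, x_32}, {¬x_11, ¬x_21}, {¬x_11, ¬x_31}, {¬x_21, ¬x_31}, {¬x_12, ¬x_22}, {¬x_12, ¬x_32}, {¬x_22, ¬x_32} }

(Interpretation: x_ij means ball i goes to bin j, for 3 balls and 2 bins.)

Case x_11 = True:
The clause (¬x_21) is unit, so x_21 = False.
The clause (x_22) is unit, so x_22 = True.
The clause (¬x_31) is unit, so x_31 = False.
The clause (x_32) is unit, so x_32 = True.
Now (¬x_32) is unsatisfied and unit — conflict.
So x_11 must be the other value — set x_11 = False.
The clause (x_12) is unit, so x_12 = True.
The clause (¬x_22) is unit, so x_22 = False.
The clause (x_21) is unit, so x_21 = True.
The clause (¬x_31) is unit, so x_31 = False.
The clause (x_32) is unit, so x_32 = True.
Now (¬x_32) is unsatisfied and unit — conflict.
Either choice for x_11 ends in contradiction.

UNSATISFIABLE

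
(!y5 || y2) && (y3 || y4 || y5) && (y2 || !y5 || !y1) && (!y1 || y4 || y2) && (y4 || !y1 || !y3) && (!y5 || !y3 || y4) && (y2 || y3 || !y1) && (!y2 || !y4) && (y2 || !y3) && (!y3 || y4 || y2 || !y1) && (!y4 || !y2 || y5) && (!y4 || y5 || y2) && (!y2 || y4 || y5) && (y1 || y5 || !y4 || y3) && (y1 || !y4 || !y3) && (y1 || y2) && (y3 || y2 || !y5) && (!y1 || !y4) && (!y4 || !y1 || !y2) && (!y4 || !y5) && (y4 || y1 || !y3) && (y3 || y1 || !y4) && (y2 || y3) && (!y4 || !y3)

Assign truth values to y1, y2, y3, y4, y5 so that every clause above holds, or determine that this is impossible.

y1=true,  y2=true,  y3=false,  y4=false,  y5=true

Case y5 = true:
Unit clause (y2) forces y2 = true.
Unit clause (!y4) forces y4 = false.
Unit clause (!y3) forces y3 = false.
All clauses hold; y1 can take either value.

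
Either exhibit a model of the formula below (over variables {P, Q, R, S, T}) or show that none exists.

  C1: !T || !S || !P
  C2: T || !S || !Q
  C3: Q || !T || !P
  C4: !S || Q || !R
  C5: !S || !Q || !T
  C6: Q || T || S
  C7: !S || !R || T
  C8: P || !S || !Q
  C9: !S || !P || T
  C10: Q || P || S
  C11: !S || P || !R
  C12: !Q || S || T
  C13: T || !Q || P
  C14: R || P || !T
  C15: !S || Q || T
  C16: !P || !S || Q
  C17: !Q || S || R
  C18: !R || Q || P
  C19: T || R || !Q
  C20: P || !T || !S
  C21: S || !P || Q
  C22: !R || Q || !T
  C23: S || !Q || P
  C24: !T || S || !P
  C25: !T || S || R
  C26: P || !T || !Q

UNSATISFIABLE

Case T = false:
Case S = false:
The clause (Q) is unit, so Q = true.
That conflicts with the unit clause (!Q).
Undo S and try S = true.
The clause (!Q) is unit, so Q = false.
That conflicts with the unit clause (Q).
Either choice for S ends in contradiction.
Undo T and try T = true.
Case S = false:
The clause (!P) is unit, so P = false.
The clause (Q) is unit, so Q = true.
That conflicts with the unit clause (!Q).
Undo S and try S = true.
The clause (!P) is unit, so P = false.
That conflicts with the unit clause (P).
Either choice for S ends in contradiction.
Either choice for T ends in contradiction.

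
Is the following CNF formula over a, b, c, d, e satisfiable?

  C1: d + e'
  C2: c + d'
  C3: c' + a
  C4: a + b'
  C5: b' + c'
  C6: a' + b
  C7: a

Satisfiable

From the singleton clause (a), a = 1.
From the singleton clause (b), b = 1.
From the singleton clause (c'), c = 0.
From the singleton clause (d'), d = 0.
From the singleton clause (e'), e = 0.
This assignment satisfies each clause.
A satisfying assignment: a ↦ 1; b ↦ 1; c ↦ 0; d ↦ 0; e ↦ 0.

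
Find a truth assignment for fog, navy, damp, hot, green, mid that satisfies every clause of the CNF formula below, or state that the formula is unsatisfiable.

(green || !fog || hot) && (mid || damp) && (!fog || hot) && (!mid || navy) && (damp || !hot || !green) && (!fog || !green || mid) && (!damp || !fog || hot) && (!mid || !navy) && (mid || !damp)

Branch on mid: set mid = true.
Unit clause (navy) forces navy = true.
That conflicts with the unit clause (!navy).
Undo mid and try mid = false.
Unit clause (damp) forces damp = true.
That conflicts with the unit clause (!damp).
Either choice for mid ends in contradiction.

UNSATISFIABLE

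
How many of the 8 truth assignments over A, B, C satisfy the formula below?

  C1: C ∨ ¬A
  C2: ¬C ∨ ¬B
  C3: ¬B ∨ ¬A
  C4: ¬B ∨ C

3

There are 2^3 = 8 truth assignments over (A, B, C).
Check each against the 4 clauses (columns in the order A, B, C):
  F F F  ✓ satisfies all
  F F T  ✓ satisfies all
  F T F  ✗ fails (¬B ∨ C)
  F T T  ✗ fails (¬C ∨ ¬B)
  T F F  ✗ fails (C ∨ ¬A)
  T F T  ✓ satisfies all
  T T F  ✗ fails (C ∨ ¬A)
  T T T  ✗ fails (¬C ∨ ¬B)
3 of the 8 rows are models.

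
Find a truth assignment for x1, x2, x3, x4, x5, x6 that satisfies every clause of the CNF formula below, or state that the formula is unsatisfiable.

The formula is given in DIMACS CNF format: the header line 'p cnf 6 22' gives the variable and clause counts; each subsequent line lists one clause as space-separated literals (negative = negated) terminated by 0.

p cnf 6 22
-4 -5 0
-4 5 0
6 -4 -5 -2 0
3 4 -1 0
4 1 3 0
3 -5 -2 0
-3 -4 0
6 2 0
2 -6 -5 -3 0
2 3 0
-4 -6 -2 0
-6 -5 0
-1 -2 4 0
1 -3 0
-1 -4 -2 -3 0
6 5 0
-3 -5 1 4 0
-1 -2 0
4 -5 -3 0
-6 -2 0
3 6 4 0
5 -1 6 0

x1: True, x2: False, x3: True, x4: False, x5: False, x6: True

Branch on x4: set x4 = False.
Branch on x3: set x3 = True.
Unit clause (x1) forces x1 = True.
Unit clause (¬x2) forces x2 = False.
Unit clause (x6) forces x6 = True.
Unit clause (¬x5) forces x5 = False.
Every clause now holds.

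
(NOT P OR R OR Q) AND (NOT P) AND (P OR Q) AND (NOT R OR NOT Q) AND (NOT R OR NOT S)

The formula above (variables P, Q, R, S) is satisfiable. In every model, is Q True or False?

Suppose Q = false.
Unit clause (NOT P) forces P = false.
That conflicts with the unit clause (P).
So every satisfying assignment has Q = True.

True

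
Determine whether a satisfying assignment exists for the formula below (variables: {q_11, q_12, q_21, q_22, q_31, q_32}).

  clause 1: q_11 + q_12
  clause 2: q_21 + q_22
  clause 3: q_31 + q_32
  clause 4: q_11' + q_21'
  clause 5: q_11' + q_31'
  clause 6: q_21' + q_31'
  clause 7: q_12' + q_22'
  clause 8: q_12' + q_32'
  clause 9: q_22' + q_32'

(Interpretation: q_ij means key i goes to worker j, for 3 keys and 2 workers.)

Unsatisfiable

Suppose q_11 = 1.
From the singleton clause (q_21'), q_21 = 0.
From the singleton clause (q_22), q_22 = 1.
From the singleton clause (q_31'), q_31 = 0.
From the singleton clause (q_32), q_32 = 1.
But (q_32') is also a unit clause — contradiction.
Backtrack on q_11: now try q_11 = 0.
From the singleton clause (q_12), q_12 = 1.
From the singleton clause (q_22'), q_22 = 0.
From the singleton clause (q_21), q_21 = 1.
From the singleton clause (q_31'), q_31 = 0.
From the singleton clause (q_32), q_32 = 1.
But (q_32') is also a unit clause — contradiction.
Neither q_11 = 1 nor q_11 = 0 works.
No assignment satisfies every clause.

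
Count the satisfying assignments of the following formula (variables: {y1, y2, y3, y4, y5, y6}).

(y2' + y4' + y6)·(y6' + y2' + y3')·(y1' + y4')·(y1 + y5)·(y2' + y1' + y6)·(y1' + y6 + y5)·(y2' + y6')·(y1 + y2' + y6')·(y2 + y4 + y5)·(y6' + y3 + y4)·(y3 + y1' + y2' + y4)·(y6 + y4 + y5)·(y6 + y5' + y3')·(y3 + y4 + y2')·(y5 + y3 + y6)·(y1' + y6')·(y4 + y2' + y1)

6

There are 2^6 = 64 truth assignments over (y1, y2, y3, y4, y5, y6).
Split on y3. With y3 = 1, the clauses containing y3 are satisfied and y3' drops from the rest; 2 of the 2^5 = 32 assignments to the other variables satisfy what remains.
With y3 = 0, by the same count on the reduced clause set, 4 assignments work.
Total: 2 + 4 = 6.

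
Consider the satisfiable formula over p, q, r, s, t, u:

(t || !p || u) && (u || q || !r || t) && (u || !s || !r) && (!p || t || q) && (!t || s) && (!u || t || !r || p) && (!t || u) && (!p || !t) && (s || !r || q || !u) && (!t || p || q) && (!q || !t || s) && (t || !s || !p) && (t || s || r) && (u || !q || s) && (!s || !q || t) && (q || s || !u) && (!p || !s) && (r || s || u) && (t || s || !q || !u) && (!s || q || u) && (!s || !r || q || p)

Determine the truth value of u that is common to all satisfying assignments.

Suppose u = false.
From the singleton clause (!t), t = false.
From the singleton clause (!p), p = false.
Branch on q: set q = true.
From the singleton clause (s), s = true.
That conflicts with the unit clause (!s).
Backtrack on q: now try q = false.
From the singleton clause (!r), r = false.
From the singleton clause (s), s = true.
That conflicts with the unit clause (!s).
Either choice for q ends in contradiction.
So every satisfying assignment has u = True.

True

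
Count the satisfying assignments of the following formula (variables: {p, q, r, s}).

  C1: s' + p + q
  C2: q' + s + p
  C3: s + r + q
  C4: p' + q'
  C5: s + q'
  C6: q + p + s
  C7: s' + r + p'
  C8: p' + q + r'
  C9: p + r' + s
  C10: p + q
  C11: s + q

2

There are 2^4 = 16 truth assignments over (p, q, r, s).
Check each against the 11 clauses (columns in the order p, q, r, s):
  F F F F  ✗ fails (s + r + q)
  F F F T  ✗ fails (s' + p + q)
  F F T F  ✗ fails (q + p + s)
  F F T T  ✗ fails (s' + p + q)
  F T F F  ✗ fails (q' + s + p)
  F T F T  ✓ satisfies all
  F T T F  ✗ fails (q' + s + p)
  F T T T  ✓ satisfies all
  T F F F  ✗ fails (s + r + q)
  T F F T  ✗ fails (s' + r + p')
  T F T F  ✗ fails (p' + q + r')
  T F T T  ✗ fails (p' + q + r')
  T T F F  ✗ fails (p' + q')
  T T F T  ✗ fails (p' + q')
  T T T F  ✗ fails (p' + q')
  T T T T  ✗ fails (p' + q')
2 of the 16 rows are models.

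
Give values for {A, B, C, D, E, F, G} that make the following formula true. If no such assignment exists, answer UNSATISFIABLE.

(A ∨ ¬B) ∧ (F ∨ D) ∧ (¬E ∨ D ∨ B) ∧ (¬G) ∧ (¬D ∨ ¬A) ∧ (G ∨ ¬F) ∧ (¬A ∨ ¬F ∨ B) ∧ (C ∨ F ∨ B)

From the singleton clause (¬G), G = False.
From the singleton clause (¬F), F = False.
From the singleton clause (D), D = True.
From the singleton clause (¬A), A = False.
From the singleton clause (¬B), B = False.
From the singleton clause (C), C = True.
No clause remains; E is free.

A ↦ False; B ↦ False; C ↦ True; D ↦ True; E ↦ False; F ↦ False; G ↦ False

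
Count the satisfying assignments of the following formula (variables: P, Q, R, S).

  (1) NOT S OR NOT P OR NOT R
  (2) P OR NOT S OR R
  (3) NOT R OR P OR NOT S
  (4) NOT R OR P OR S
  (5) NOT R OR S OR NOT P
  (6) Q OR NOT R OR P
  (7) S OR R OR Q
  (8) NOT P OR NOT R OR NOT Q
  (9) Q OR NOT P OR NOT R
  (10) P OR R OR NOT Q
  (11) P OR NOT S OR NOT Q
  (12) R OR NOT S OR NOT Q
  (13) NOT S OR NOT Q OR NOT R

There are 2^4 = 16 truth assignments over (P, Q, R, S).
Check each against the 13 clauses (columns in the order P, Q, R, S):
  F F F F  ✗ fails (S OR R OR Q)
  F F F T  ✗ fails (P OR NOT S OR R)
  F F T F  ✗ fails (NOT R OR P OR S)
  F F T T  ✗ fails (NOT R OR P OR NOT S)
  F T F F  ✗ fails (P OR R OR NOT Q)
  F T F T  ✗ fails (P OR NOT S OR R)
  F T T F  ✗ fails (NOT R OR P OR S)
  F T T T  ✗ fails (NOT R OR P OR NOT S)
  T F F F  ✗ fails (S OR R OR Q)
  T F F T  ✓ satisfies all
  T F T F  ✗ fails (NOT R OR S OR NOT P)
  T F T T  ✗ fails (NOT S OR NOT P OR NOT R)
  T T F F  ✓ satisfies all
  T T F T  ✗ fails (R OR NOT S OR NOT Q)
  T T T F  ✗ fails (NOT R OR S OR NOT P)
  T T T T  ✗ fails (NOT S OR NOT P OR NOT R)
2 of the 16 rows are models.

2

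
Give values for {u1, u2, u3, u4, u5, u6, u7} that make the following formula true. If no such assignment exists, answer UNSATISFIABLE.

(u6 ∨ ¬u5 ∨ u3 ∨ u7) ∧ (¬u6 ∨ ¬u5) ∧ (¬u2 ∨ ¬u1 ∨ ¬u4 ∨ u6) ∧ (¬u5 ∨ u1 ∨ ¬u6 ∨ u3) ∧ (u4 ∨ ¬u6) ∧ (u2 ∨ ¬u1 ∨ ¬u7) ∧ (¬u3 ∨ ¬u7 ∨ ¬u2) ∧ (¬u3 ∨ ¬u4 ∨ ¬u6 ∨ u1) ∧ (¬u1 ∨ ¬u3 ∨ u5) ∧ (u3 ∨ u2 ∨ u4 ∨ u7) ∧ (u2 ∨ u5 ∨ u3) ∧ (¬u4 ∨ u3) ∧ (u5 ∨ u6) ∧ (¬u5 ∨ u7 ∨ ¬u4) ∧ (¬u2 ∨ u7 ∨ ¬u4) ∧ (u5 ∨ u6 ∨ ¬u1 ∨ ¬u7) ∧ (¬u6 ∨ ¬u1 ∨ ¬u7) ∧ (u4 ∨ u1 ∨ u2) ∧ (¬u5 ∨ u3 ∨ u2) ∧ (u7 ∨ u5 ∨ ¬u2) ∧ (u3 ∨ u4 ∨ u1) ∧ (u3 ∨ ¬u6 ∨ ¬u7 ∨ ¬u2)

Case u6 = False:
Unit clause (u5) forces u5 = True.
Case u3 = True:
Case u7 = False:
Unit clause (¬u4) forces u4 = False.
Case u1 = True:
Every clause is now satisfied; u2 is unconstrained.

u1 ↦ True; u2 ↦ True; u3 ↦ True; u4 ↦ False; u5 ↦ True; u6 ↦ False; u7 ↦ False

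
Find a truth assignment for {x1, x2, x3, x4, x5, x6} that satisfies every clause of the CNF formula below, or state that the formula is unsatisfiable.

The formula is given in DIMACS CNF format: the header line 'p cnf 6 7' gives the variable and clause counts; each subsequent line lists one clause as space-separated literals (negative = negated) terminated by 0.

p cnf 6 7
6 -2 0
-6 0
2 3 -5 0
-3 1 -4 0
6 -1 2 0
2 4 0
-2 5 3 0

From the singleton clause (¬x6), x6 = False.
From the singleton clause (¬x2), x2 = False.
From the singleton clause (¬x1), x1 = False.
From the singleton clause (x4), x4 = True.
From the singleton clause (¬x3), x3 = False.
From the singleton clause (¬x5), x5 = False.
Every clause now holds.

x1: False; x2: False; x3: False; x4: True; x5: False; x6: False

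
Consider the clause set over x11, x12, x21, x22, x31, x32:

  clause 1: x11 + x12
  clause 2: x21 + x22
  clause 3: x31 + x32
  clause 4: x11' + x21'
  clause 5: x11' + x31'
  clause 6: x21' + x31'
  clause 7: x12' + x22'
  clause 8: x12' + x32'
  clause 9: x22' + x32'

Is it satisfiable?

Case x11 = 1:
Unit clause (x21') forces x21 = 0.
Unit clause (x22) forces x22 = 1.
Unit clause (x31') forces x31 = 0.
Unit clause (x32) forces x32 = 1.
Now (x32') is unsatisfied and unit — conflict.
So x11 must be the other value — set x11 = 0.
Unit clause (x12) forces x12 = 1.
Unit clause (x22') forces x22 = 0.
Unit clause (x21) forces x21 = 1.
Unit clause (x31') forces x31 = 0.
Unit clause (x32) forces x32 = 1.
Now (x32') is unsatisfied and unit — conflict.
Both values of x11 lead to a conflict.
No assignment satisfies every clause.

No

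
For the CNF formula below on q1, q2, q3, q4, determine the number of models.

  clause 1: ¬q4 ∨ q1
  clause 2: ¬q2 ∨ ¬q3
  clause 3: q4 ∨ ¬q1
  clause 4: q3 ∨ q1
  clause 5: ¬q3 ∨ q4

3

There are 2^4 = 16 truth assignments over (q1, q2, q3, q4).
Check each against the 5 clauses (columns in the order q1, q2, q3, q4):
  F F F F  ✗ fails (q3 ∨ q1)
  F F F T  ✗ fails (¬q4 ∨ q1)
  F F T F  ✗ fails (¬q3 ∨ q4)
  F F T T  ✗ fails (¬q4 ∨ q1)
  F T F F  ✗ fails (q3 ∨ q1)
  F T F T  ✗ fails (¬q4 ∨ q1)
  F T T F  ✗ fails (¬q2 ∨ ¬q3)
  F T T T  ✗ fails (¬q4 ∨ q1)
  T F F F  ✗ fails (q4 ∨ ¬q1)
  T F F T  ✓ satisfies all
  T F T F  ✗ fails (q4 ∨ ¬q1)
  T F T T  ✓ satisfies all
  T T F F  ✗ fails (q4 ∨ ¬q1)
  T T F T  ✓ satisfies all
  T T T F  ✗ fails (¬q2 ∨ ¬q3)
  T T T T  ✗ fails (¬q2 ∨ ¬q3)
3 of the 16 rows are models.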